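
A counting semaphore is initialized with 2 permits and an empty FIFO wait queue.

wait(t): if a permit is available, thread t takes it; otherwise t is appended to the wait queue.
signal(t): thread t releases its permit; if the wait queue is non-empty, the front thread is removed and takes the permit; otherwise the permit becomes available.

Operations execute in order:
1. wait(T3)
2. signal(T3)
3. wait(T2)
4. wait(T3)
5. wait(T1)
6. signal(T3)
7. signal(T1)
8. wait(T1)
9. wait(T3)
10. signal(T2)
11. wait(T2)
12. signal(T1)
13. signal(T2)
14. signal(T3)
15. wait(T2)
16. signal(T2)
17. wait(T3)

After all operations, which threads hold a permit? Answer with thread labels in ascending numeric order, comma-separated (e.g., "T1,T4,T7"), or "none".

Step 1: wait(T3) -> count=1 queue=[] holders={T3}
Step 2: signal(T3) -> count=2 queue=[] holders={none}
Step 3: wait(T2) -> count=1 queue=[] holders={T2}
Step 4: wait(T3) -> count=0 queue=[] holders={T2,T3}
Step 5: wait(T1) -> count=0 queue=[T1] holders={T2,T3}
Step 6: signal(T3) -> count=0 queue=[] holders={T1,T2}
Step 7: signal(T1) -> count=1 queue=[] holders={T2}
Step 8: wait(T1) -> count=0 queue=[] holders={T1,T2}
Step 9: wait(T3) -> count=0 queue=[T3] holders={T1,T2}
Step 10: signal(T2) -> count=0 queue=[] holders={T1,T3}
Step 11: wait(T2) -> count=0 queue=[T2] holders={T1,T3}
Step 12: signal(T1) -> count=0 queue=[] holders={T2,T3}
Step 13: signal(T2) -> count=1 queue=[] holders={T3}
Step 14: signal(T3) -> count=2 queue=[] holders={none}
Step 15: wait(T2) -> count=1 queue=[] holders={T2}
Step 16: signal(T2) -> count=2 queue=[] holders={none}
Step 17: wait(T3) -> count=1 queue=[] holders={T3}
Final holders: T3

Answer: T3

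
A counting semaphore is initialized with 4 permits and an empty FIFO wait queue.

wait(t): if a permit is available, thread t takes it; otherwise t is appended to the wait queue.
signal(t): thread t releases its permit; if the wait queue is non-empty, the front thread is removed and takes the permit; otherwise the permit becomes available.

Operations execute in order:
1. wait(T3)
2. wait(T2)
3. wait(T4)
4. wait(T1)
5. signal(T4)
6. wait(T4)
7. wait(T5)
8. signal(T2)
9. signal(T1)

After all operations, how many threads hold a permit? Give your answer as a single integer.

Answer: 3

Derivation:
Step 1: wait(T3) -> count=3 queue=[] holders={T3}
Step 2: wait(T2) -> count=2 queue=[] holders={T2,T3}
Step 3: wait(T4) -> count=1 queue=[] holders={T2,T3,T4}
Step 4: wait(T1) -> count=0 queue=[] holders={T1,T2,T3,T4}
Step 5: signal(T4) -> count=1 queue=[] holders={T1,T2,T3}
Step 6: wait(T4) -> count=0 queue=[] holders={T1,T2,T3,T4}
Step 7: wait(T5) -> count=0 queue=[T5] holders={T1,T2,T3,T4}
Step 8: signal(T2) -> count=0 queue=[] holders={T1,T3,T4,T5}
Step 9: signal(T1) -> count=1 queue=[] holders={T3,T4,T5}
Final holders: {T3,T4,T5} -> 3 thread(s)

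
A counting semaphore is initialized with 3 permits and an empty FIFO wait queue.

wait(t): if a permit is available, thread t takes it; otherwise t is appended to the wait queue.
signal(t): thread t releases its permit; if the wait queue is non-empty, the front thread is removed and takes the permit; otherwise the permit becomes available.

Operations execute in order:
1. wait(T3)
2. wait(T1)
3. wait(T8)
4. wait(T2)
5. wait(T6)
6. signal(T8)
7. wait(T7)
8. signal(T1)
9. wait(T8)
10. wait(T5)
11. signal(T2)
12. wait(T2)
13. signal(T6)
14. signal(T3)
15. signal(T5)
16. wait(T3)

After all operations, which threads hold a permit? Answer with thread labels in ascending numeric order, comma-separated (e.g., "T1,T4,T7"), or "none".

Answer: T2,T7,T8

Derivation:
Step 1: wait(T3) -> count=2 queue=[] holders={T3}
Step 2: wait(T1) -> count=1 queue=[] holders={T1,T3}
Step 3: wait(T8) -> count=0 queue=[] holders={T1,T3,T8}
Step 4: wait(T2) -> count=0 queue=[T2] holders={T1,T3,T8}
Step 5: wait(T6) -> count=0 queue=[T2,T6] holders={T1,T3,T8}
Step 6: signal(T8) -> count=0 queue=[T6] holders={T1,T2,T3}
Step 7: wait(T7) -> count=0 queue=[T6,T7] holders={T1,T2,T3}
Step 8: signal(T1) -> count=0 queue=[T7] holders={T2,T3,T6}
Step 9: wait(T8) -> count=0 queue=[T7,T8] holders={T2,T3,T6}
Step 10: wait(T5) -> count=0 queue=[T7,T8,T5] holders={T2,T3,T6}
Step 11: signal(T2) -> count=0 queue=[T8,T5] holders={T3,T6,T7}
Step 12: wait(T2) -> count=0 queue=[T8,T5,T2] holders={T3,T6,T7}
Step 13: signal(T6) -> count=0 queue=[T5,T2] holders={T3,T7,T8}
Step 14: signal(T3) -> count=0 queue=[T2] holders={T5,T7,T8}
Step 15: signal(T5) -> count=0 queue=[] holders={T2,T7,T8}
Step 16: wait(T3) -> count=0 queue=[T3] holders={T2,T7,T8}
Final holders: T2,T7,T8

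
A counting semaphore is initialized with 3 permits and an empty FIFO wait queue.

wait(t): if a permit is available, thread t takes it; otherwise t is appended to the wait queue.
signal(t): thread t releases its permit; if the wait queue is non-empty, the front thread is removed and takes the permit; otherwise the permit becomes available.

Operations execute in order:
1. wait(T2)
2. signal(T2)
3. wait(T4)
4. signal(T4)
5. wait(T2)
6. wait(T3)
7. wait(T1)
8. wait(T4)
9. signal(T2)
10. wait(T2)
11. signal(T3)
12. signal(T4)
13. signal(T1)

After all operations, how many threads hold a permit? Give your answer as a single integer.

Step 1: wait(T2) -> count=2 queue=[] holders={T2}
Step 2: signal(T2) -> count=3 queue=[] holders={none}
Step 3: wait(T4) -> count=2 queue=[] holders={T4}
Step 4: signal(T4) -> count=3 queue=[] holders={none}
Step 5: wait(T2) -> count=2 queue=[] holders={T2}
Step 6: wait(T3) -> count=1 queue=[] holders={T2,T3}
Step 7: wait(T1) -> count=0 queue=[] holders={T1,T2,T3}
Step 8: wait(T4) -> count=0 queue=[T4] holders={T1,T2,T3}
Step 9: signal(T2) -> count=0 queue=[] holders={T1,T3,T4}
Step 10: wait(T2) -> count=0 queue=[T2] holders={T1,T3,T4}
Step 11: signal(T3) -> count=0 queue=[] holders={T1,T2,T4}
Step 12: signal(T4) -> count=1 queue=[] holders={T1,T2}
Step 13: signal(T1) -> count=2 queue=[] holders={T2}
Final holders: {T2} -> 1 thread(s)

Answer: 1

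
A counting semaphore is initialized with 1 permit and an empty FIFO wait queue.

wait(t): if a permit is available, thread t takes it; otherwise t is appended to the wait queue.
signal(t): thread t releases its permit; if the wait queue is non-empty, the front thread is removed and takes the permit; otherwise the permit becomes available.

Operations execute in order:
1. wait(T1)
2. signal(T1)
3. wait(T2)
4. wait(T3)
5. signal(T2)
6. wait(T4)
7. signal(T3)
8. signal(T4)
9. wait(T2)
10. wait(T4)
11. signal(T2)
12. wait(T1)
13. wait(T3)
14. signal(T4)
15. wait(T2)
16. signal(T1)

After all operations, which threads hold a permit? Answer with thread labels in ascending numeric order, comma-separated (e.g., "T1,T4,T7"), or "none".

Answer: T3

Derivation:
Step 1: wait(T1) -> count=0 queue=[] holders={T1}
Step 2: signal(T1) -> count=1 queue=[] holders={none}
Step 3: wait(T2) -> count=0 queue=[] holders={T2}
Step 4: wait(T3) -> count=0 queue=[T3] holders={T2}
Step 5: signal(T2) -> count=0 queue=[] holders={T3}
Step 6: wait(T4) -> count=0 queue=[T4] holders={T3}
Step 7: signal(T3) -> count=0 queue=[] holders={T4}
Step 8: signal(T4) -> count=1 queue=[] holders={none}
Step 9: wait(T2) -> count=0 queue=[] holders={T2}
Step 10: wait(T4) -> count=0 queue=[T4] holders={T2}
Step 11: signal(T2) -> count=0 queue=[] holders={T4}
Step 12: wait(T1) -> count=0 queue=[T1] holders={T4}
Step 13: wait(T3) -> count=0 queue=[T1,T3] holders={T4}
Step 14: signal(T4) -> count=0 queue=[T3] holders={T1}
Step 15: wait(T2) -> count=0 queue=[T3,T2] holders={T1}
Step 16: signal(T1) -> count=0 queue=[T2] holders={T3}
Final holders: T3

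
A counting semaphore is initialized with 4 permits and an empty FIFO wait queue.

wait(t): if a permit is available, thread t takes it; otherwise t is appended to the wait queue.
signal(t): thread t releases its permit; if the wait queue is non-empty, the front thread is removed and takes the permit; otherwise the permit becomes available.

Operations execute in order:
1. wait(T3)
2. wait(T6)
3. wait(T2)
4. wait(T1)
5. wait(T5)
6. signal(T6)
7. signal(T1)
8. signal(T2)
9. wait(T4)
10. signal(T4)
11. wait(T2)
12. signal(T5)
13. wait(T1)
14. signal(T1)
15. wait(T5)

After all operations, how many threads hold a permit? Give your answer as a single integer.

Answer: 3

Derivation:
Step 1: wait(T3) -> count=3 queue=[] holders={T3}
Step 2: wait(T6) -> count=2 queue=[] holders={T3,T6}
Step 3: wait(T2) -> count=1 queue=[] holders={T2,T3,T6}
Step 4: wait(T1) -> count=0 queue=[] holders={T1,T2,T3,T6}
Step 5: wait(T5) -> count=0 queue=[T5] holders={T1,T2,T3,T6}
Step 6: signal(T6) -> count=0 queue=[] holders={T1,T2,T3,T5}
Step 7: signal(T1) -> count=1 queue=[] holders={T2,T3,T5}
Step 8: signal(T2) -> count=2 queue=[] holders={T3,T5}
Step 9: wait(T4) -> count=1 queue=[] holders={T3,T4,T5}
Step 10: signal(T4) -> count=2 queue=[] holders={T3,T5}
Step 11: wait(T2) -> count=1 queue=[] holders={T2,T3,T5}
Step 12: signal(T5) -> count=2 queue=[] holders={T2,T3}
Step 13: wait(T1) -> count=1 queue=[] holders={T1,T2,T3}
Step 14: signal(T1) -> count=2 queue=[] holders={T2,T3}
Step 15: wait(T5) -> count=1 queue=[] holders={T2,T3,T5}
Final holders: {T2,T3,T5} -> 3 thread(s)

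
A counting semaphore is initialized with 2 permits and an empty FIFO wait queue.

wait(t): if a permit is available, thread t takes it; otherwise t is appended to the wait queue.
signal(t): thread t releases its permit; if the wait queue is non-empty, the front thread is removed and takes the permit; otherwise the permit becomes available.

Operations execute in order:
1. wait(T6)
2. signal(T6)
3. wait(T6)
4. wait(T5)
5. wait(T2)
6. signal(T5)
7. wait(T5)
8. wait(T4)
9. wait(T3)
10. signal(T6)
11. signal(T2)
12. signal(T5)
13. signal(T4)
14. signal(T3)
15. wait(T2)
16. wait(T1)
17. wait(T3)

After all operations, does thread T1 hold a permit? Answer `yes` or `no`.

Step 1: wait(T6) -> count=1 queue=[] holders={T6}
Step 2: signal(T6) -> count=2 queue=[] holders={none}
Step 3: wait(T6) -> count=1 queue=[] holders={T6}
Step 4: wait(T5) -> count=0 queue=[] holders={T5,T6}
Step 5: wait(T2) -> count=0 queue=[T2] holders={T5,T6}
Step 6: signal(T5) -> count=0 queue=[] holders={T2,T6}
Step 7: wait(T5) -> count=0 queue=[T5] holders={T2,T6}
Step 8: wait(T4) -> count=0 queue=[T5,T4] holders={T2,T6}
Step 9: wait(T3) -> count=0 queue=[T5,T4,T3] holders={T2,T6}
Step 10: signal(T6) -> count=0 queue=[T4,T3] holders={T2,T5}
Step 11: signal(T2) -> count=0 queue=[T3] holders={T4,T5}
Step 12: signal(T5) -> count=0 queue=[] holders={T3,T4}
Step 13: signal(T4) -> count=1 queue=[] holders={T3}
Step 14: signal(T3) -> count=2 queue=[] holders={none}
Step 15: wait(T2) -> count=1 queue=[] holders={T2}
Step 16: wait(T1) -> count=0 queue=[] holders={T1,T2}
Step 17: wait(T3) -> count=0 queue=[T3] holders={T1,T2}
Final holders: {T1,T2} -> T1 in holders

Answer: yes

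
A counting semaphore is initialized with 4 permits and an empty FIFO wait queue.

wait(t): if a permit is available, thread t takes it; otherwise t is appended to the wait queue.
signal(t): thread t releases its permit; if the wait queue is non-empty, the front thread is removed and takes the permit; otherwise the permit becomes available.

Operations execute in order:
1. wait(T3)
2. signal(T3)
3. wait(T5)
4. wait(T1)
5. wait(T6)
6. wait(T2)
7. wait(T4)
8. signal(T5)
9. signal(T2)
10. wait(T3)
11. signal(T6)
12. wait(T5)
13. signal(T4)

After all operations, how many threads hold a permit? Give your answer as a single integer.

Answer: 3

Derivation:
Step 1: wait(T3) -> count=3 queue=[] holders={T3}
Step 2: signal(T3) -> count=4 queue=[] holders={none}
Step 3: wait(T5) -> count=3 queue=[] holders={T5}
Step 4: wait(T1) -> count=2 queue=[] holders={T1,T5}
Step 5: wait(T6) -> count=1 queue=[] holders={T1,T5,T6}
Step 6: wait(T2) -> count=0 queue=[] holders={T1,T2,T5,T6}
Step 7: wait(T4) -> count=0 queue=[T4] holders={T1,T2,T5,T6}
Step 8: signal(T5) -> count=0 queue=[] holders={T1,T2,T4,T6}
Step 9: signal(T2) -> count=1 queue=[] holders={T1,T4,T6}
Step 10: wait(T3) -> count=0 queue=[] holders={T1,T3,T4,T6}
Step 11: signal(T6) -> count=1 queue=[] holders={T1,T3,T4}
Step 12: wait(T5) -> count=0 queue=[] holders={T1,T3,T4,T5}
Step 13: signal(T4) -> count=1 queue=[] holders={T1,T3,T5}
Final holders: {T1,T3,T5} -> 3 thread(s)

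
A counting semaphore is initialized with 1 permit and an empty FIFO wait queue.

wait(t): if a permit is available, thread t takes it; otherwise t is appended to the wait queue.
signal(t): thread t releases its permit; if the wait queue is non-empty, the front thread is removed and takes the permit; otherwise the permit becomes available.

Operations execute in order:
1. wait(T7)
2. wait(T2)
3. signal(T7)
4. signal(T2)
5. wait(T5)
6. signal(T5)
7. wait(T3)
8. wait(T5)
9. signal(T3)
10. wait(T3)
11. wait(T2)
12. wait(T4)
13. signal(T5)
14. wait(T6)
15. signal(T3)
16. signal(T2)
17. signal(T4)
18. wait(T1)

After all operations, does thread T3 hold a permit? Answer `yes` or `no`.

Step 1: wait(T7) -> count=0 queue=[] holders={T7}
Step 2: wait(T2) -> count=0 queue=[T2] holders={T7}
Step 3: signal(T7) -> count=0 queue=[] holders={T2}
Step 4: signal(T2) -> count=1 queue=[] holders={none}
Step 5: wait(T5) -> count=0 queue=[] holders={T5}
Step 6: signal(T5) -> count=1 queue=[] holders={none}
Step 7: wait(T3) -> count=0 queue=[] holders={T3}
Step 8: wait(T5) -> count=0 queue=[T5] holders={T3}
Step 9: signal(T3) -> count=0 queue=[] holders={T5}
Step 10: wait(T3) -> count=0 queue=[T3] holders={T5}
Step 11: wait(T2) -> count=0 queue=[T3,T2] holders={T5}
Step 12: wait(T4) -> count=0 queue=[T3,T2,T4] holders={T5}
Step 13: signal(T5) -> count=0 queue=[T2,T4] holders={T3}
Step 14: wait(T6) -> count=0 queue=[T2,T4,T6] holders={T3}
Step 15: signal(T3) -> count=0 queue=[T4,T6] holders={T2}
Step 16: signal(T2) -> count=0 queue=[T6] holders={T4}
Step 17: signal(T4) -> count=0 queue=[] holders={T6}
Step 18: wait(T1) -> count=0 queue=[T1] holders={T6}
Final holders: {T6} -> T3 not in holders

Answer: no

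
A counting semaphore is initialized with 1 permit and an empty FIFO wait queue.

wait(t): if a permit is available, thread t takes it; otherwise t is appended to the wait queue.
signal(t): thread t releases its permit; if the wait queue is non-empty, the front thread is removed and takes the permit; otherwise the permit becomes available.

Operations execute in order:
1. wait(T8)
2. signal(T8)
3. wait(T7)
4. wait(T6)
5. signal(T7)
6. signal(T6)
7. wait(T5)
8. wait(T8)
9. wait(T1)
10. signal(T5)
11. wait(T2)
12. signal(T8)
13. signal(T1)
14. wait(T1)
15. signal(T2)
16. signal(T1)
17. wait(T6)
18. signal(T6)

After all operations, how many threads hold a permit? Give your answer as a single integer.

Answer: 0

Derivation:
Step 1: wait(T8) -> count=0 queue=[] holders={T8}
Step 2: signal(T8) -> count=1 queue=[] holders={none}
Step 3: wait(T7) -> count=0 queue=[] holders={T7}
Step 4: wait(T6) -> count=0 queue=[T6] holders={T7}
Step 5: signal(T7) -> count=0 queue=[] holders={T6}
Step 6: signal(T6) -> count=1 queue=[] holders={none}
Step 7: wait(T5) -> count=0 queue=[] holders={T5}
Step 8: wait(T8) -> count=0 queue=[T8] holders={T5}
Step 9: wait(T1) -> count=0 queue=[T8,T1] holders={T5}
Step 10: signal(T5) -> count=0 queue=[T1] holders={T8}
Step 11: wait(T2) -> count=0 queue=[T1,T2] holders={T8}
Step 12: signal(T8) -> count=0 queue=[T2] holders={T1}
Step 13: signal(T1) -> count=0 queue=[] holders={T2}
Step 14: wait(T1) -> count=0 queue=[T1] holders={T2}
Step 15: signal(T2) -> count=0 queue=[] holders={T1}
Step 16: signal(T1) -> count=1 queue=[] holders={none}
Step 17: wait(T6) -> count=0 queue=[] holders={T6}
Step 18: signal(T6) -> count=1 queue=[] holders={none}
Final holders: {none} -> 0 thread(s)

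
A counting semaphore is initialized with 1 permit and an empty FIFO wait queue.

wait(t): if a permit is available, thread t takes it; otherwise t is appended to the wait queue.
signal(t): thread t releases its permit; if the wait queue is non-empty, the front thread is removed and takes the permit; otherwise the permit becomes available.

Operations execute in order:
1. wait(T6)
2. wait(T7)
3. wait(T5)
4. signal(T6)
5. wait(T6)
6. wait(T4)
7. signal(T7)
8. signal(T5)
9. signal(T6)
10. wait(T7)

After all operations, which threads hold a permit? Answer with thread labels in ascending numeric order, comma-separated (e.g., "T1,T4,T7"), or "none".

Answer: T4

Derivation:
Step 1: wait(T6) -> count=0 queue=[] holders={T6}
Step 2: wait(T7) -> count=0 queue=[T7] holders={T6}
Step 3: wait(T5) -> count=0 queue=[T7,T5] holders={T6}
Step 4: signal(T6) -> count=0 queue=[T5] holders={T7}
Step 5: wait(T6) -> count=0 queue=[T5,T6] holders={T7}
Step 6: wait(T4) -> count=0 queue=[T5,T6,T4] holders={T7}
Step 7: signal(T7) -> count=0 queue=[T6,T4] holders={T5}
Step 8: signal(T5) -> count=0 queue=[T4] holders={T6}
Step 9: signal(T6) -> count=0 queue=[] holders={T4}
Step 10: wait(T7) -> count=0 queue=[T7] holders={T4}
Final holders: T4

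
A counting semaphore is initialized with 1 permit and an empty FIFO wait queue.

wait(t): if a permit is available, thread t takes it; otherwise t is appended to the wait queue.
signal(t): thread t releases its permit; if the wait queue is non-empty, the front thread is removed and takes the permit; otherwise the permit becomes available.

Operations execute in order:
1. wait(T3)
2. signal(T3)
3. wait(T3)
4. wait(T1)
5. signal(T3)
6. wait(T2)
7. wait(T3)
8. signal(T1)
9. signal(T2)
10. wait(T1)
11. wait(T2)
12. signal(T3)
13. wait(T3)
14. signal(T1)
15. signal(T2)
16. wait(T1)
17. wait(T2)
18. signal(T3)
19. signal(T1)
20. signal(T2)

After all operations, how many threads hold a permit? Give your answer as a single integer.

Step 1: wait(T3) -> count=0 queue=[] holders={T3}
Step 2: signal(T3) -> count=1 queue=[] holders={none}
Step 3: wait(T3) -> count=0 queue=[] holders={T3}
Step 4: wait(T1) -> count=0 queue=[T1] holders={T3}
Step 5: signal(T3) -> count=0 queue=[] holders={T1}
Step 6: wait(T2) -> count=0 queue=[T2] holders={T1}
Step 7: wait(T3) -> count=0 queue=[T2,T3] holders={T1}
Step 8: signal(T1) -> count=0 queue=[T3] holders={T2}
Step 9: signal(T2) -> count=0 queue=[] holders={T3}
Step 10: wait(T1) -> count=0 queue=[T1] holders={T3}
Step 11: wait(T2) -> count=0 queue=[T1,T2] holders={T3}
Step 12: signal(T3) -> count=0 queue=[T2] holders={T1}
Step 13: wait(T3) -> count=0 queue=[T2,T3] holders={T1}
Step 14: signal(T1) -> count=0 queue=[T3] holders={T2}
Step 15: signal(T2) -> count=0 queue=[] holders={T3}
Step 16: wait(T1) -> count=0 queue=[T1] holders={T3}
Step 17: wait(T2) -> count=0 queue=[T1,T2] holders={T3}
Step 18: signal(T3) -> count=0 queue=[T2] holders={T1}
Step 19: signal(T1) -> count=0 queue=[] holders={T2}
Step 20: signal(T2) -> count=1 queue=[] holders={none}
Final holders: {none} -> 0 thread(s)

Answer: 0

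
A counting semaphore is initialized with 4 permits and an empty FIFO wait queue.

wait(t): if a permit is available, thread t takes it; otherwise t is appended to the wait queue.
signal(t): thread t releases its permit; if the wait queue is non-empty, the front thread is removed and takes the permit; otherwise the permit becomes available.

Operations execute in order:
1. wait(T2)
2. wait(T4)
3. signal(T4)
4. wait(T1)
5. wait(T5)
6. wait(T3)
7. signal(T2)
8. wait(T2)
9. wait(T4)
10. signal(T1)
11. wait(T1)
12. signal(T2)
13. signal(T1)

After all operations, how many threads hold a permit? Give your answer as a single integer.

Step 1: wait(T2) -> count=3 queue=[] holders={T2}
Step 2: wait(T4) -> count=2 queue=[] holders={T2,T4}
Step 3: signal(T4) -> count=3 queue=[] holders={T2}
Step 4: wait(T1) -> count=2 queue=[] holders={T1,T2}
Step 5: wait(T5) -> count=1 queue=[] holders={T1,T2,T5}
Step 6: wait(T3) -> count=0 queue=[] holders={T1,T2,T3,T5}
Step 7: signal(T2) -> count=1 queue=[] holders={T1,T3,T5}
Step 8: wait(T2) -> count=0 queue=[] holders={T1,T2,T3,T5}
Step 9: wait(T4) -> count=0 queue=[T4] holders={T1,T2,T3,T5}
Step 10: signal(T1) -> count=0 queue=[] holders={T2,T3,T4,T5}
Step 11: wait(T1) -> count=0 queue=[T1] holders={T2,T3,T4,T5}
Step 12: signal(T2) -> count=0 queue=[] holders={T1,T3,T4,T5}
Step 13: signal(T1) -> count=1 queue=[] holders={T3,T4,T5}
Final holders: {T3,T4,T5} -> 3 thread(s)

Answer: 3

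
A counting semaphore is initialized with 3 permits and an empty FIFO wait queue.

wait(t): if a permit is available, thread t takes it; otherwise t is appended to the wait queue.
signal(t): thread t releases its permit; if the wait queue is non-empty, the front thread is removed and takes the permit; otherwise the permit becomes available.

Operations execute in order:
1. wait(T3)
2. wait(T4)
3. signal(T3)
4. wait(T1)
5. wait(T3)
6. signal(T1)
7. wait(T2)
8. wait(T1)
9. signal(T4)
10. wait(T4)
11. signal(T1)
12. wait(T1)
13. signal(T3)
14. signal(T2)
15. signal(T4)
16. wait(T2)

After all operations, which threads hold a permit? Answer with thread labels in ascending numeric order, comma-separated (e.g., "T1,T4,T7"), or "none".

Answer: T1,T2

Derivation:
Step 1: wait(T3) -> count=2 queue=[] holders={T3}
Step 2: wait(T4) -> count=1 queue=[] holders={T3,T4}
Step 3: signal(T3) -> count=2 queue=[] holders={T4}
Step 4: wait(T1) -> count=1 queue=[] holders={T1,T4}
Step 5: wait(T3) -> count=0 queue=[] holders={T1,T3,T4}
Step 6: signal(T1) -> count=1 queue=[] holders={T3,T4}
Step 7: wait(T2) -> count=0 queue=[] holders={T2,T3,T4}
Step 8: wait(T1) -> count=0 queue=[T1] holders={T2,T3,T4}
Step 9: signal(T4) -> count=0 queue=[] holders={T1,T2,T3}
Step 10: wait(T4) -> count=0 queue=[T4] holders={T1,T2,T3}
Step 11: signal(T1) -> count=0 queue=[] holders={T2,T3,T4}
Step 12: wait(T1) -> count=0 queue=[T1] holders={T2,T3,T4}
Step 13: signal(T3) -> count=0 queue=[] holders={T1,T2,T4}
Step 14: signal(T2) -> count=1 queue=[] holders={T1,T4}
Step 15: signal(T4) -> count=2 queue=[] holders={T1}
Step 16: wait(T2) -> count=1 queue=[] holders={T1,T2}
Final holders: T1,T2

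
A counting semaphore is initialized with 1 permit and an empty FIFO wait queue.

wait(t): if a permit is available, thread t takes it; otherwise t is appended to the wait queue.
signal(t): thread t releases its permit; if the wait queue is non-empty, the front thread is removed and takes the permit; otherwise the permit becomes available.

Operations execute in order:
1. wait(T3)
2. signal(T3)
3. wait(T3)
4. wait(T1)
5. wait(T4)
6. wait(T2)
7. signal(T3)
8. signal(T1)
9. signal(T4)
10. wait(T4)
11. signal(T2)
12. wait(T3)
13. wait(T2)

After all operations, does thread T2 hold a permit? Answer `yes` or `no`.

Answer: no

Derivation:
Step 1: wait(T3) -> count=0 queue=[] holders={T3}
Step 2: signal(T3) -> count=1 queue=[] holders={none}
Step 3: wait(T3) -> count=0 queue=[] holders={T3}
Step 4: wait(T1) -> count=0 queue=[T1] holders={T3}
Step 5: wait(T4) -> count=0 queue=[T1,T4] holders={T3}
Step 6: wait(T2) -> count=0 queue=[T1,T4,T2] holders={T3}
Step 7: signal(T3) -> count=0 queue=[T4,T2] holders={T1}
Step 8: signal(T1) -> count=0 queue=[T2] holders={T4}
Step 9: signal(T4) -> count=0 queue=[] holders={T2}
Step 10: wait(T4) -> count=0 queue=[T4] holders={T2}
Step 11: signal(T2) -> count=0 queue=[] holders={T4}
Step 12: wait(T3) -> count=0 queue=[T3] holders={T4}
Step 13: wait(T2) -> count=0 queue=[T3,T2] holders={T4}
Final holders: {T4} -> T2 not in holders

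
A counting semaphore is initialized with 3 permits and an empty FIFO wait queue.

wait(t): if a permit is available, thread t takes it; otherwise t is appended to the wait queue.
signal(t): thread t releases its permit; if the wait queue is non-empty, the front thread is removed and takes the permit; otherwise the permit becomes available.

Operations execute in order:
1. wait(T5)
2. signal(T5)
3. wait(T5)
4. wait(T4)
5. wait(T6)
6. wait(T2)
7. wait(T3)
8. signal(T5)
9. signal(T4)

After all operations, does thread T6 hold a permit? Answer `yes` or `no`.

Step 1: wait(T5) -> count=2 queue=[] holders={T5}
Step 2: signal(T5) -> count=3 queue=[] holders={none}
Step 3: wait(T5) -> count=2 queue=[] holders={T5}
Step 4: wait(T4) -> count=1 queue=[] holders={T4,T5}
Step 5: wait(T6) -> count=0 queue=[] holders={T4,T5,T6}
Step 6: wait(T2) -> count=0 queue=[T2] holders={T4,T5,T6}
Step 7: wait(T3) -> count=0 queue=[T2,T3] holders={T4,T5,T6}
Step 8: signal(T5) -> count=0 queue=[T3] holders={T2,T4,T6}
Step 9: signal(T4) -> count=0 queue=[] holders={T2,T3,T6}
Final holders: {T2,T3,T6} -> T6 in holders

Answer: yes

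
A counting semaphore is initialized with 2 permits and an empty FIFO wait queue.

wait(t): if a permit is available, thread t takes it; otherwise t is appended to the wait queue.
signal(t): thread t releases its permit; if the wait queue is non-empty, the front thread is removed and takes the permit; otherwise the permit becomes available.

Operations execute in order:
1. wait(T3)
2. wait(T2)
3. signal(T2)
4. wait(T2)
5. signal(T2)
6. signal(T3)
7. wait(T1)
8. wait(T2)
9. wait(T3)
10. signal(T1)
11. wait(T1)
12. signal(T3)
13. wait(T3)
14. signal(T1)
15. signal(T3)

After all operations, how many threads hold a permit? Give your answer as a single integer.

Answer: 1

Derivation:
Step 1: wait(T3) -> count=1 queue=[] holders={T3}
Step 2: wait(T2) -> count=0 queue=[] holders={T2,T3}
Step 3: signal(T2) -> count=1 queue=[] holders={T3}
Step 4: wait(T2) -> count=0 queue=[] holders={T2,T3}
Step 5: signal(T2) -> count=1 queue=[] holders={T3}
Step 6: signal(T3) -> count=2 queue=[] holders={none}
Step 7: wait(T1) -> count=1 queue=[] holders={T1}
Step 8: wait(T2) -> count=0 queue=[] holders={T1,T2}
Step 9: wait(T3) -> count=0 queue=[T3] holders={T1,T2}
Step 10: signal(T1) -> count=0 queue=[] holders={T2,T3}
Step 11: wait(T1) -> count=0 queue=[T1] holders={T2,T3}
Step 12: signal(T3) -> count=0 queue=[] holders={T1,T2}
Step 13: wait(T3) -> count=0 queue=[T3] holders={T1,T2}
Step 14: signal(T1) -> count=0 queue=[] holders={T2,T3}
Step 15: signal(T3) -> count=1 queue=[] holders={T2}
Final holders: {T2} -> 1 thread(s)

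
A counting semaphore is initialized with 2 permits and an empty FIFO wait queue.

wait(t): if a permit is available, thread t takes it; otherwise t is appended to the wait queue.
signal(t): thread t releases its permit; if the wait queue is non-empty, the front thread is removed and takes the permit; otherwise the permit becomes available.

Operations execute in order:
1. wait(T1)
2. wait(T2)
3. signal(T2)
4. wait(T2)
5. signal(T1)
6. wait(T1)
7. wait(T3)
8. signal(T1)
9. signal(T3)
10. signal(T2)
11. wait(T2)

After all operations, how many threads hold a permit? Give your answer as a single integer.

Answer: 1

Derivation:
Step 1: wait(T1) -> count=1 queue=[] holders={T1}
Step 2: wait(T2) -> count=0 queue=[] holders={T1,T2}
Step 3: signal(T2) -> count=1 queue=[] holders={T1}
Step 4: wait(T2) -> count=0 queue=[] holders={T1,T2}
Step 5: signal(T1) -> count=1 queue=[] holders={T2}
Step 6: wait(T1) -> count=0 queue=[] holders={T1,T2}
Step 7: wait(T3) -> count=0 queue=[T3] holders={T1,T2}
Step 8: signal(T1) -> count=0 queue=[] holders={T2,T3}
Step 9: signal(T3) -> count=1 queue=[] holders={T2}
Step 10: signal(T2) -> count=2 queue=[] holders={none}
Step 11: wait(T2) -> count=1 queue=[] holders={T2}
Final holders: {T2} -> 1 thread(s)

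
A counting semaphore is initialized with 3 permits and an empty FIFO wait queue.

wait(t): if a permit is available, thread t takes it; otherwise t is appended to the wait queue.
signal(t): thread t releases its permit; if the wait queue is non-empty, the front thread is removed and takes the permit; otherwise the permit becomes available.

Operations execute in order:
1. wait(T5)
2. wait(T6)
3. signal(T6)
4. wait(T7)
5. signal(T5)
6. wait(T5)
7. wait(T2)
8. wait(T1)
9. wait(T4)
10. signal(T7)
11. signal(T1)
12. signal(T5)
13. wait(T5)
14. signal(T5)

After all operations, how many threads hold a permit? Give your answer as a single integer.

Step 1: wait(T5) -> count=2 queue=[] holders={T5}
Step 2: wait(T6) -> count=1 queue=[] holders={T5,T6}
Step 3: signal(T6) -> count=2 queue=[] holders={T5}
Step 4: wait(T7) -> count=1 queue=[] holders={T5,T7}
Step 5: signal(T5) -> count=2 queue=[] holders={T7}
Step 6: wait(T5) -> count=1 queue=[] holders={T5,T7}
Step 7: wait(T2) -> count=0 queue=[] holders={T2,T5,T7}
Step 8: wait(T1) -> count=0 queue=[T1] holders={T2,T5,T7}
Step 9: wait(T4) -> count=0 queue=[T1,T4] holders={T2,T5,T7}
Step 10: signal(T7) -> count=0 queue=[T4] holders={T1,T2,T5}
Step 11: signal(T1) -> count=0 queue=[] holders={T2,T4,T5}
Step 12: signal(T5) -> count=1 queue=[] holders={T2,T4}
Step 13: wait(T5) -> count=0 queue=[] holders={T2,T4,T5}
Step 14: signal(T5) -> count=1 queue=[] holders={T2,T4}
Final holders: {T2,T4} -> 2 thread(s)

Answer: 2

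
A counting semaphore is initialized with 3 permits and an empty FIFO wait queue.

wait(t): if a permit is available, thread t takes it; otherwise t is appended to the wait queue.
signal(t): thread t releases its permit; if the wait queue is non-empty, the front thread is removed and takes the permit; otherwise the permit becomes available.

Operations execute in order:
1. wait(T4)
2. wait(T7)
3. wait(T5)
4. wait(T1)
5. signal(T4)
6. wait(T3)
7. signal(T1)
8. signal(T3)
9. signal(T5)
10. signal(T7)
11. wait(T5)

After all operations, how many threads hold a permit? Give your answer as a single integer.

Answer: 1

Derivation:
Step 1: wait(T4) -> count=2 queue=[] holders={T4}
Step 2: wait(T7) -> count=1 queue=[] holders={T4,T7}
Step 3: wait(T5) -> count=0 queue=[] holders={T4,T5,T7}
Step 4: wait(T1) -> count=0 queue=[T1] holders={T4,T5,T7}
Step 5: signal(T4) -> count=0 queue=[] holders={T1,T5,T7}
Step 6: wait(T3) -> count=0 queue=[T3] holders={T1,T5,T7}
Step 7: signal(T1) -> count=0 queue=[] holders={T3,T5,T7}
Step 8: signal(T3) -> count=1 queue=[] holders={T5,T7}
Step 9: signal(T5) -> count=2 queue=[] holders={T7}
Step 10: signal(T7) -> count=3 queue=[] holders={none}
Step 11: wait(T5) -> count=2 queue=[] holders={T5}
Final holders: {T5} -> 1 thread(s)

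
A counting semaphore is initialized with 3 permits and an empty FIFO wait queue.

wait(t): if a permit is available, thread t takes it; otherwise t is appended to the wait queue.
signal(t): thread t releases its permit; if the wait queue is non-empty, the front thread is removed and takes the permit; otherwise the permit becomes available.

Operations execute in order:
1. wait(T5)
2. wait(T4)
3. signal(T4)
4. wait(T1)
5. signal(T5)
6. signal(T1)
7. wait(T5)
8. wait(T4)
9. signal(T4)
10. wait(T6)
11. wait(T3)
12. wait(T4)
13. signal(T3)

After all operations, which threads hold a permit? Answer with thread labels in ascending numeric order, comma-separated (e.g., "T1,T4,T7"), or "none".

Answer: T4,T5,T6

Derivation:
Step 1: wait(T5) -> count=2 queue=[] holders={T5}
Step 2: wait(T4) -> count=1 queue=[] holders={T4,T5}
Step 3: signal(T4) -> count=2 queue=[] holders={T5}
Step 4: wait(T1) -> count=1 queue=[] holders={T1,T5}
Step 5: signal(T5) -> count=2 queue=[] holders={T1}
Step 6: signal(T1) -> count=3 queue=[] holders={none}
Step 7: wait(T5) -> count=2 queue=[] holders={T5}
Step 8: wait(T4) -> count=1 queue=[] holders={T4,T5}
Step 9: signal(T4) -> count=2 queue=[] holders={T5}
Step 10: wait(T6) -> count=1 queue=[] holders={T5,T6}
Step 11: wait(T3) -> count=0 queue=[] holders={T3,T5,T6}
Step 12: wait(T4) -> count=0 queue=[T4] holders={T3,T5,T6}
Step 13: signal(T3) -> count=0 queue=[] holders={T4,T5,T6}
Final holders: T4,T5,T6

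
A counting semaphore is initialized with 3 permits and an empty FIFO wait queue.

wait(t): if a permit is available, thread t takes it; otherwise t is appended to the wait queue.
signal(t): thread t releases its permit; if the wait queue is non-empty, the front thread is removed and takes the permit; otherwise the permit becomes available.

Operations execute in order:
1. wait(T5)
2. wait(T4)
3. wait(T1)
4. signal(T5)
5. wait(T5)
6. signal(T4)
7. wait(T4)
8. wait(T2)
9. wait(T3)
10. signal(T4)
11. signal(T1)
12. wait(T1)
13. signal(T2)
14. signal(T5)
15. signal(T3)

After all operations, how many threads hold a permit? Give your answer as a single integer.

Answer: 1

Derivation:
Step 1: wait(T5) -> count=2 queue=[] holders={T5}
Step 2: wait(T4) -> count=1 queue=[] holders={T4,T5}
Step 3: wait(T1) -> count=0 queue=[] holders={T1,T4,T5}
Step 4: signal(T5) -> count=1 queue=[] holders={T1,T4}
Step 5: wait(T5) -> count=0 queue=[] holders={T1,T4,T5}
Step 6: signal(T4) -> count=1 queue=[] holders={T1,T5}
Step 7: wait(T4) -> count=0 queue=[] holders={T1,T4,T5}
Step 8: wait(T2) -> count=0 queue=[T2] holders={T1,T4,T5}
Step 9: wait(T3) -> count=0 queue=[T2,T3] holders={T1,T4,T5}
Step 10: signal(T4) -> count=0 queue=[T3] holders={T1,T2,T5}
Step 11: signal(T1) -> count=0 queue=[] holders={T2,T3,T5}
Step 12: wait(T1) -> count=0 queue=[T1] holders={T2,T3,T5}
Step 13: signal(T2) -> count=0 queue=[] holders={T1,T3,T5}
Step 14: signal(T5) -> count=1 queue=[] holders={T1,T3}
Step 15: signal(T3) -> count=2 queue=[] holders={T1}
Final holders: {T1} -> 1 thread(s)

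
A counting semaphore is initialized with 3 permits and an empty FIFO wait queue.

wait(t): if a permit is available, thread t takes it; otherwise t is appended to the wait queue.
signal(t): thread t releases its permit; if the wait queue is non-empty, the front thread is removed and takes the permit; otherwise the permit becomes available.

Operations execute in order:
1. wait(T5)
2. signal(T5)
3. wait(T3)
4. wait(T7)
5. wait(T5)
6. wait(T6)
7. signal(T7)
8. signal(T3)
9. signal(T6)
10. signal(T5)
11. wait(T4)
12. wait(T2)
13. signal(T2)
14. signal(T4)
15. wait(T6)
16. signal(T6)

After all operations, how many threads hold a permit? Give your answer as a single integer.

Answer: 0

Derivation:
Step 1: wait(T5) -> count=2 queue=[] holders={T5}
Step 2: signal(T5) -> count=3 queue=[] holders={none}
Step 3: wait(T3) -> count=2 queue=[] holders={T3}
Step 4: wait(T7) -> count=1 queue=[] holders={T3,T7}
Step 5: wait(T5) -> count=0 queue=[] holders={T3,T5,T7}
Step 6: wait(T6) -> count=0 queue=[T6] holders={T3,T5,T7}
Step 7: signal(T7) -> count=0 queue=[] holders={T3,T5,T6}
Step 8: signal(T3) -> count=1 queue=[] holders={T5,T6}
Step 9: signal(T6) -> count=2 queue=[] holders={T5}
Step 10: signal(T5) -> count=3 queue=[] holders={none}
Step 11: wait(T4) -> count=2 queue=[] holders={T4}
Step 12: wait(T2) -> count=1 queue=[] holders={T2,T4}
Step 13: signal(T2) -> count=2 queue=[] holders={T4}
Step 14: signal(T4) -> count=3 queue=[] holders={none}
Step 15: wait(T6) -> count=2 queue=[] holders={T6}
Step 16: signal(T6) -> count=3 queue=[] holders={none}
Final holders: {none} -> 0 thread(s)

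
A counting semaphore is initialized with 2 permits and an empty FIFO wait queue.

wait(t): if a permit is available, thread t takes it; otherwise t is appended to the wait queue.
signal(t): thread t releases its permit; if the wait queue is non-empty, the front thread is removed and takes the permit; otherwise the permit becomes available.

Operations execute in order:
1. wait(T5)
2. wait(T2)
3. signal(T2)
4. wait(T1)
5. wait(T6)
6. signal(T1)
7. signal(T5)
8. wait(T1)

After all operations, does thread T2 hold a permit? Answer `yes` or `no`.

Step 1: wait(T5) -> count=1 queue=[] holders={T5}
Step 2: wait(T2) -> count=0 queue=[] holders={T2,T5}
Step 3: signal(T2) -> count=1 queue=[] holders={T5}
Step 4: wait(T1) -> count=0 queue=[] holders={T1,T5}
Step 5: wait(T6) -> count=0 queue=[T6] holders={T1,T5}
Step 6: signal(T1) -> count=0 queue=[] holders={T5,T6}
Step 7: signal(T5) -> count=1 queue=[] holders={T6}
Step 8: wait(T1) -> count=0 queue=[] holders={T1,T6}
Final holders: {T1,T6} -> T2 not in holders

Answer: no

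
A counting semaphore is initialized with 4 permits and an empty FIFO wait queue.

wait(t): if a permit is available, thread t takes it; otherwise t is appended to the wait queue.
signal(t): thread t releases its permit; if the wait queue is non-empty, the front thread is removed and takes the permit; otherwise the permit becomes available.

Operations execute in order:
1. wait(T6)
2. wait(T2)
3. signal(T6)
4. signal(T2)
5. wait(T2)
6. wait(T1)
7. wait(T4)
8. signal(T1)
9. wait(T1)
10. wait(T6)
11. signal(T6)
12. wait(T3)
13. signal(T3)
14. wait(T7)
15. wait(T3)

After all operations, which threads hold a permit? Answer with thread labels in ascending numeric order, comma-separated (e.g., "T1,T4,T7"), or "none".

Step 1: wait(T6) -> count=3 queue=[] holders={T6}
Step 2: wait(T2) -> count=2 queue=[] holders={T2,T6}
Step 3: signal(T6) -> count=3 queue=[] holders={T2}
Step 4: signal(T2) -> count=4 queue=[] holders={none}
Step 5: wait(T2) -> count=3 queue=[] holders={T2}
Step 6: wait(T1) -> count=2 queue=[] holders={T1,T2}
Step 7: wait(T4) -> count=1 queue=[] holders={T1,T2,T4}
Step 8: signal(T1) -> count=2 queue=[] holders={T2,T4}
Step 9: wait(T1) -> count=1 queue=[] holders={T1,T2,T4}
Step 10: wait(T6) -> count=0 queue=[] holders={T1,T2,T4,T6}
Step 11: signal(T6) -> count=1 queue=[] holders={T1,T2,T4}
Step 12: wait(T3) -> count=0 queue=[] holders={T1,T2,T3,T4}
Step 13: signal(T3) -> count=1 queue=[] holders={T1,T2,T4}
Step 14: wait(T7) -> count=0 queue=[] holders={T1,T2,T4,T7}
Step 15: wait(T3) -> count=0 queue=[T3] holders={T1,T2,T4,T7}
Final holders: T1,T2,T4,T7

Answer: T1,T2,T4,T7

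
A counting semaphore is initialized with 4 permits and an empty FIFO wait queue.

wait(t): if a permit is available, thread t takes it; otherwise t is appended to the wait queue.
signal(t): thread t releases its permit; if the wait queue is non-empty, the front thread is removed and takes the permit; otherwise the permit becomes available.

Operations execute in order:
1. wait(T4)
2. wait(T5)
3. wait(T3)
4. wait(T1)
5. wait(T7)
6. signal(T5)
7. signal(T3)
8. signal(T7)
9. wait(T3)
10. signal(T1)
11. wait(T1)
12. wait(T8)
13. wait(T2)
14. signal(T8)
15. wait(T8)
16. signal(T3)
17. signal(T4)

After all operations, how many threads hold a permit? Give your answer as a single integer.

Step 1: wait(T4) -> count=3 queue=[] holders={T4}
Step 2: wait(T5) -> count=2 queue=[] holders={T4,T5}
Step 3: wait(T3) -> count=1 queue=[] holders={T3,T4,T5}
Step 4: wait(T1) -> count=0 queue=[] holders={T1,T3,T4,T5}
Step 5: wait(T7) -> count=0 queue=[T7] holders={T1,T3,T4,T5}
Step 6: signal(T5) -> count=0 queue=[] holders={T1,T3,T4,T7}
Step 7: signal(T3) -> count=1 queue=[] holders={T1,T4,T7}
Step 8: signal(T7) -> count=2 queue=[] holders={T1,T4}
Step 9: wait(T3) -> count=1 queue=[] holders={T1,T3,T4}
Step 10: signal(T1) -> count=2 queue=[] holders={T3,T4}
Step 11: wait(T1) -> count=1 queue=[] holders={T1,T3,T4}
Step 12: wait(T8) -> count=0 queue=[] holders={T1,T3,T4,T8}
Step 13: wait(T2) -> count=0 queue=[T2] holders={T1,T3,T4,T8}
Step 14: signal(T8) -> count=0 queue=[] holders={T1,T2,T3,T4}
Step 15: wait(T8) -> count=0 queue=[T8] holders={T1,T2,T3,T4}
Step 16: signal(T3) -> count=0 queue=[] holders={T1,T2,T4,T8}
Step 17: signal(T4) -> count=1 queue=[] holders={T1,T2,T8}
Final holders: {T1,T2,T8} -> 3 thread(s)

Answer: 3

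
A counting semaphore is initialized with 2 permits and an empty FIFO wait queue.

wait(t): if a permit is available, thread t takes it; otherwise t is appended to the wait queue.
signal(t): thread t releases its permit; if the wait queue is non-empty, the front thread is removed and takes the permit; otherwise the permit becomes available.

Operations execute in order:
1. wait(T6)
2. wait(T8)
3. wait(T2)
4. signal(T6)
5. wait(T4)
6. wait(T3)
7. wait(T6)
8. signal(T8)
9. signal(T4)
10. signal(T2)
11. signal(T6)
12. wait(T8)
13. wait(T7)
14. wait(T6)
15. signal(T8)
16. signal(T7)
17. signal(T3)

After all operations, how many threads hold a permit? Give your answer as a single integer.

Answer: 1

Derivation:
Step 1: wait(T6) -> count=1 queue=[] holders={T6}
Step 2: wait(T8) -> count=0 queue=[] holders={T6,T8}
Step 3: wait(T2) -> count=0 queue=[T2] holders={T6,T8}
Step 4: signal(T6) -> count=0 queue=[] holders={T2,T8}
Step 5: wait(T4) -> count=0 queue=[T4] holders={T2,T8}
Step 6: wait(T3) -> count=0 queue=[T4,T3] holders={T2,T8}
Step 7: wait(T6) -> count=0 queue=[T4,T3,T6] holders={T2,T8}
Step 8: signal(T8) -> count=0 queue=[T3,T6] holders={T2,T4}
Step 9: signal(T4) -> count=0 queue=[T6] holders={T2,T3}
Step 10: signal(T2) -> count=0 queue=[] holders={T3,T6}
Step 11: signal(T6) -> count=1 queue=[] holders={T3}
Step 12: wait(T8) -> count=0 queue=[] holders={T3,T8}
Step 13: wait(T7) -> count=0 queue=[T7] holders={T3,T8}
Step 14: wait(T6) -> count=0 queue=[T7,T6] holders={T3,T8}
Step 15: signal(T8) -> count=0 queue=[T6] holders={T3,T7}
Step 16: signal(T7) -> count=0 queue=[] holders={T3,T6}
Step 17: signal(T3) -> count=1 queue=[] holders={T6}
Final holders: {T6} -> 1 thread(s)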